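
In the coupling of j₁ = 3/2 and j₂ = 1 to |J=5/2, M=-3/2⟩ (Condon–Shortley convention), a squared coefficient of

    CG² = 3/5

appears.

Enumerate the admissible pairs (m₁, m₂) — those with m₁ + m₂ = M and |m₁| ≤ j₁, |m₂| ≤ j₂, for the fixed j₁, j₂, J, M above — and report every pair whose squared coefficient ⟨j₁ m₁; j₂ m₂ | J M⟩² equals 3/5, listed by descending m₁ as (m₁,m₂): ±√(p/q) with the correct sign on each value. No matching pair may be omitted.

Admissible pairs with m₁+m₂ = M = -3/2: (-3/2,0), (-1/2,-1)
  (m₁,m₂)=(-1/2,-1): CG² = 3/5, CG = +√(3/5)   ← matches the target
  (m₁,m₂)=(-3/2,0): CG² = 2/5, CG = +√(2/5)
Pairs with CG² = 3/5: (-1/2,-1): +√(3/5)

(-1/2,-1): +√(3/5)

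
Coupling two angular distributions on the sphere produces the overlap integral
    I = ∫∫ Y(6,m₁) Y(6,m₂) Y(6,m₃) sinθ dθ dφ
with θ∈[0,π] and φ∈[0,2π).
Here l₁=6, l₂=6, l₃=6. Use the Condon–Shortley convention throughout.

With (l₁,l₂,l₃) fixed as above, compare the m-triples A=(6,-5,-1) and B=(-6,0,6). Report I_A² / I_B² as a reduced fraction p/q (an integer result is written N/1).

Same 6,6,6: normalisation and zero-m 3j drop out of the ratio.
A: Δ: 6! 6! 6! / 19! → 1/325909584; sum: t=0:+1/62208000 = 1/62208000; 3j²(6 6 6; 6 -5 -1) = Δ·Π!·Σ² = 77/8398  (sign -1)
B: Δ: 6! 6! 6! / 19! → 1/325909584; sum: t=6:+1/373248000 = 1/373248000; 3j²(6 6 6; -6 0 6) = Δ·Π!·Σ² = 11/4199  (sign +1)
I_A²/I_B² = (77/8398)/(11/4199) = 7/2

7/2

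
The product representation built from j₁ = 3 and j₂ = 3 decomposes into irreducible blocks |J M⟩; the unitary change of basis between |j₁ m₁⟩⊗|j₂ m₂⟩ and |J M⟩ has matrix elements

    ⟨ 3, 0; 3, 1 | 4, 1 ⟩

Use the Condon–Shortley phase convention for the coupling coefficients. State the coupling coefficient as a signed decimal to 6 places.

−√(15/154) = -0.312094

triangle: 2!·4!·4!/11! = 1152/39916800
(j±m)!: 3!·3!·4!·2!·5!·3! = 1244160
prefactor² = (2J+1)·Δ·N² = 124416/385
  k=0: +1/(0!·2!·3!·4!·1!·0!) = 1/288
  k=1: −1/(1!·1!·2!·3!·2!·1!) = -1/24
  k=2: +1/(2!·0!·1!·2!·3!·2!) = 1/48
Σ = -5/288  ⇒  CG² = 124416/385·(-5/288)² = 15/154
CG = −√(15/154) = -0.312094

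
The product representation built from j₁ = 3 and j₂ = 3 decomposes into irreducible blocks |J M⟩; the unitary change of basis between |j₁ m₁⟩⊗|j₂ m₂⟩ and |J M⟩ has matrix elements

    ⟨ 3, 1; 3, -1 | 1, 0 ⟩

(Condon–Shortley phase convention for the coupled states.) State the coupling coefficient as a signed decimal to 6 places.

+0.188982  (= +√(1/28))

√[3·5!1!1!/8! · 4!2!2!4!1!1!] = √(144/7)
  +(−1)^1/∏(1,4,1,1,0,0)! = -1/24  (running -1/24)
  +(−1)^2/∏(2,3,0,0,1,1)! = 1/12  (running 1/24)
⟨..|..⟩ = √(144/7)·(1/24) = +0.188982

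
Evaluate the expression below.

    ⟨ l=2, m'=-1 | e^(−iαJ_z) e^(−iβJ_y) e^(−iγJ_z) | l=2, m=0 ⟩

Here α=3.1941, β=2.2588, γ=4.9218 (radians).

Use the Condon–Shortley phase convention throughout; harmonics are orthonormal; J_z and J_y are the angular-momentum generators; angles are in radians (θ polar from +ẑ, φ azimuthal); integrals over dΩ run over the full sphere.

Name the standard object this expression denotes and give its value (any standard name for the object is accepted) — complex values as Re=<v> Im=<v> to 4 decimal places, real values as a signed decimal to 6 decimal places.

This is a Wigner D-matrix element — the rotation-matrix element ⟨l m'| R(α,β,γ) |l m⟩ in the angular-momentum basis.
D^2_{-1,0}(3.1941,2.2588,4.9218) = e^{-i·-1·3.1941}·d^2_{-1,0}(2.2588)·e^{-i·0·4.9218}. Compute d first:
With c≡cos(β/2)=0.427202 and s≡sin(β/2)=0.904156, N=[1·6·2·2]^{1/2}=4.898979
Admissible k: 1..2 (factorial args all ≥0)
  k=1: (−1)^0·4.8990/(2)·0.4272^3·0.9042^1 = +0.172671
  k=2: (−1)^1·4.8990/(2)·0.4272^1·0.9042^3 = -0.773463
d^2_{-1,0}(2.2588) = +0.172671 -0.773463 = -0.600792
Attach z-rotation phases: D = e^{-i(-1)(3.1941)}·(-0.600792)·e^{-i(0)(4.9218)} = +0.599964+0.031531i

Wigner D-matrix element, Re=0.6000 Im=0.0315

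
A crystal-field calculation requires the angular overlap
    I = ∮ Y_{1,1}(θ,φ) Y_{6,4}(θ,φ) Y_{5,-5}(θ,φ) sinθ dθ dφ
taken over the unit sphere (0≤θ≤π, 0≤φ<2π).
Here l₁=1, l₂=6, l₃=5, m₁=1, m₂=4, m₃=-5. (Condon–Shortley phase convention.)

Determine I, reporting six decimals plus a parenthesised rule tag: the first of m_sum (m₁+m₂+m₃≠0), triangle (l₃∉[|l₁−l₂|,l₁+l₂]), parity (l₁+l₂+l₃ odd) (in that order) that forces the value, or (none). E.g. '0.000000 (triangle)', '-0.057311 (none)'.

0.040859 (none)

m-sum 0 ✓  L=12 even ✓  5≤5≤7 ✓
Π(2lᵢ+1) = 3×13×11 = 429
triangle coeff Δ(1,6,5) = 1/858
Σ_t [1,1]: t=1:−1/14400 = -1/14400
(3j)²=6/143 [(1 6 5; 0 0 0)], sign=+1
Σ_t [0,0]: t=0:+1/7257600 = 1/7257600
(3j)²=1/858 [(1 6 5; 1 4 -5)], sign=+1
⇒ 4πI² = 3/143
I = (+1)√(3/143/(4π)) = 0.04085899
No selection rule forces the value: the integral is nonzero (none).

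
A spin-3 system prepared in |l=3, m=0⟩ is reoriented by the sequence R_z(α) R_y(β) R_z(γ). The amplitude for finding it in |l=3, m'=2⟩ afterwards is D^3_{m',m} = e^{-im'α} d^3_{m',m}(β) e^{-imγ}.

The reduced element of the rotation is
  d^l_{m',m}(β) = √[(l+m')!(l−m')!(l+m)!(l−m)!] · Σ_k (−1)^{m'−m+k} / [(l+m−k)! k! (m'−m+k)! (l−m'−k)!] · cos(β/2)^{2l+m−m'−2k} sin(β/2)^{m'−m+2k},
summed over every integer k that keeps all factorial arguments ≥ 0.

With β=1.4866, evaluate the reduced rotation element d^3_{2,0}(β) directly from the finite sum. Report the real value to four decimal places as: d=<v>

d=0.1143

d^3_{2,0}(β=1.4866) via the finite sum:
Half-angle: c=0.736239, s=0.676721. N=√(120·1·6·6)=65.726707
Admissible k: 0..1 (factorial args all ≥0)
  k=0: (−1)^2·65.7267/(12)·0.7362^4·0.6767^2 = +0.736981
  k=1: (−1)^3·65.7267/(12)·0.7362^2·0.6767^4 = -0.622641
d^3_{2,0}(1.4866) = +0.736981 -0.622641 = +0.114340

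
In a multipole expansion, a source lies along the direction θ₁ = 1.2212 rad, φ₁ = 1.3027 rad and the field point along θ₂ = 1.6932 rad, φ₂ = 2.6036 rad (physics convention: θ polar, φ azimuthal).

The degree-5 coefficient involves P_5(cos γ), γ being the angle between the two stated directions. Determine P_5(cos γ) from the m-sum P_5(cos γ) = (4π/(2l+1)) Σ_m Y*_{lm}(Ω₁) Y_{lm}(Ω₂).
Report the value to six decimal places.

Summing Y*_{l m}(θ₁,φ₁)·Y_{l m}(θ₂,φ₂) over m ∈ [−5, 5]; prefactor 4π/(2·5+1) = 1.142397:
  m=-5: (+0.330772+0.077558i) × (+0.402207-0.195097i) = +0.148170-0.033338i  (running Σ = +0.148170-0.033338i)
  m=-4: (+0.187236-0.344031i) × (+0.095473-0.145351i) = -0.032129-0.060061i  (running Σ = +0.116041-0.093399i)
  m=-3: (-0.011546-0.011118i) × (-0.012642+0.292582i) = +0.003399-0.003238i  (running Σ = +0.119440-0.096637i)
  m=-2: (+0.285450-0.169633i) × (+0.092469+0.171371i) = +0.055465+0.033232i  (running Σ = +0.174905-0.063405i)
  m=-1: (-0.028171-0.102550i) × (-0.217280-0.129652i) = -0.007175+0.025935i  (running Σ = +0.167731-0.037470i)
  m=0: (+0.306633-0.000000i) × (-0.199490+0.000000i) = -0.061170+0.000000i  (running Σ = +0.106561-0.037470i)
  m=1: (+0.028171-0.102550i) × (+0.217280-0.129652i) = -0.007175-0.025935i  (running Σ = +0.099386-0.063405i)
  m=2: (+0.285450+0.169633i) × (+0.092469-0.171371i) = +0.055465-0.033232i  (running Σ = +0.154851-0.096637i)
  m=3: (+0.011546-0.011118i) × (+0.012642+0.292582i) = +0.003399+0.003238i  (running Σ = +0.158250-0.093399i)
  m=4: (+0.187236+0.344031i) × (+0.095473+0.145351i) = -0.032129+0.060061i  (running Σ = +0.126121-0.033338i)
  m=5: (-0.330772+0.077558i) × (-0.402207-0.195097i) = +0.148170+0.033338i  (running Σ = +0.274291+0.000000i)
Σ over m = +0.274291+0.000000i; ×(4π/11) → +0.313350+0.000000i. Real part: 0.313350

0.313350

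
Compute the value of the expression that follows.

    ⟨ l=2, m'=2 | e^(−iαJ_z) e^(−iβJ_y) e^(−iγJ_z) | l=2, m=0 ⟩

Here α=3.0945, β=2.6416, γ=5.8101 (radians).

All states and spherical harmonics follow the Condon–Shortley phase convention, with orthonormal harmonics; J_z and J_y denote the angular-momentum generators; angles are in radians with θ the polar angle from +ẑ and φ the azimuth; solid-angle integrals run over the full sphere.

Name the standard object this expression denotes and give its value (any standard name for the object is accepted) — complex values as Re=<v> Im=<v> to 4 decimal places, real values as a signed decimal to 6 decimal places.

Wigner D-matrix element, Re=0.1401 Im=0.0132

This is a Wigner D-matrix element — the rotation-matrix element ⟨l m'| R(α,β,γ) |l m⟩ in the angular-momentum basis.
D^2_{2,0}(3.0945,2.6416,5.8101) = e^{-i·2·3.0945}·d^2_{2,0}(2.6416)·e^{-i·0·5.8101}. Compute d first:
With c≡cos(β/2)=0.247400 and s≡sin(β/2)=0.968913, N=[24·1·2·2]^{1/2}=9.797959
k∈{0} keeps every argument non-negative
  k=0: (−1)^2·9.7980/(4)·0.2474^2·0.9689^2 = +0.140749
d^2_{2,0}(2.6416) = +0.140749
Attach z-rotation phases: D = e^{-i(2)(3.0945)}·(+0.140749)·e^{-i(0)(5.8101)} = +0.140125+0.013237i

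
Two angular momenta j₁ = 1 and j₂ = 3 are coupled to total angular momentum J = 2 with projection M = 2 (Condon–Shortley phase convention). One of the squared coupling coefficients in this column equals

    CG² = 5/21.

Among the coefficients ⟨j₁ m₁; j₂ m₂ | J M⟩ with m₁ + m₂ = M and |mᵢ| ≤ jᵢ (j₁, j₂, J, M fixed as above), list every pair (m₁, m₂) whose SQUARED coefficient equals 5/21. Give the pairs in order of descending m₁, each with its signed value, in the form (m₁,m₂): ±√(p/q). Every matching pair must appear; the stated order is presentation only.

Admissible pairs with m₁+m₂ = M = 2: (-1,3), (0,2), (1,1)
  (m₁,m₂)=(1,1): CG² = 1/21, CG = +√(1/21)
  (m₁,m₂)=(0,2): CG² = 5/21, CG = −√(5/21)   ← matches the target
  (m₁,m₂)=(-1,3): CG² = 5/7, CG = +√(5/7)
Pairs with CG² = 5/21: (0,2): −√(5/21)

(0,2): −√(5/21)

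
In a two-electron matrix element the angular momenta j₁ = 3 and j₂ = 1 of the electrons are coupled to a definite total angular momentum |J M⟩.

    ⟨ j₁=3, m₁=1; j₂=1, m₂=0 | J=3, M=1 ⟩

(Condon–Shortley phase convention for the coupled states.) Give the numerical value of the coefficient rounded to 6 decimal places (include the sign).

+√(1/12) ≈ +0.288675

j₁+j₂−J=1  J+j₁−j₂=5  J−j₁+j₂=1  j₁+j₂+J+1=8
(j₁±m₁, j₂±m₂, J±M) = (4,2,1,1,4,2)
P² = 48
sum k=0..1:
  [0] +1/12 = 1/12
  [1] −1/24 = -1/24
S = 1/24
C² = P²·S² = 1/12 ; C = +0.288675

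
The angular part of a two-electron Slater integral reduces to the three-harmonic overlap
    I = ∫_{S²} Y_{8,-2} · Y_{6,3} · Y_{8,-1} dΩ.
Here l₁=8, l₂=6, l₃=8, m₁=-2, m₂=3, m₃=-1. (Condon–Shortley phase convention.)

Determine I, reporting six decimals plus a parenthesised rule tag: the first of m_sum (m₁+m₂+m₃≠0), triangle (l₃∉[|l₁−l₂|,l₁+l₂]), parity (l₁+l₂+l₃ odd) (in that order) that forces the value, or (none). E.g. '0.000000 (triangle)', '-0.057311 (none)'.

-0.039469 (none)

Rules hold: Σm=0, L=22 even, 2≤8≤14.
N = 17·13·17 = 3757
Δ = 6!·10!·6!/23! = 1/13742520792
Racah Σ t=0..6: t=0:+1/41803776000 t=1:−1/435456000 t=2:+1/39813120 t=3:−1/18662400 t=4:+1/39813120 t=5:−1/435456000 t=6:+1/41803776000 = -11/1393459200
⇒ 3j(8 6 8; 0 0 0)² = 600/96577, sgn -1
Racah Σ t=3..6: t=3:−1/783820800 t=4:+1/99532800 t=5:−1/82944000 t=6:+1/447897600 = -11/10450944000
⇒ 3j(8 6 8; -2 3 -1)² = 81/96577, sgn +1
4πI² = N·(3j₀)²·(3jₘ)² = 48600/2482597
I = -1·√(0.0195763/4π) = -0.03946936
No selection rule forces the value: the integral is nonzero (none).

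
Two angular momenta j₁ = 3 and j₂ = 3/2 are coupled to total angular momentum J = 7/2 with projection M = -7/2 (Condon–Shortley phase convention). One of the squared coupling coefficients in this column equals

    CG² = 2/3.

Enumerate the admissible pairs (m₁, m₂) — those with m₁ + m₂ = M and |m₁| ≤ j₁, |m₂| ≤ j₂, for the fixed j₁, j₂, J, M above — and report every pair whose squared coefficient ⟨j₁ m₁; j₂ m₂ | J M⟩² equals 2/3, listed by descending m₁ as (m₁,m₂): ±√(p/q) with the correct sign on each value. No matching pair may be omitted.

Admissible pairs with m₁+m₂ = M = -7/2: (-3,-1/2), (-2,-3/2)
  (m₁,m₂)=(-2,-3/2): CG² = 1/3, CG = +√(1/3)
  (m₁,m₂)=(-3,-1/2): CG² = 2/3, CG = −√(2/3)   ← matches the target
Pairs with CG² = 2/3: (-3,-1/2): −√(2/3)

(-3,-1/2): −√(2/3)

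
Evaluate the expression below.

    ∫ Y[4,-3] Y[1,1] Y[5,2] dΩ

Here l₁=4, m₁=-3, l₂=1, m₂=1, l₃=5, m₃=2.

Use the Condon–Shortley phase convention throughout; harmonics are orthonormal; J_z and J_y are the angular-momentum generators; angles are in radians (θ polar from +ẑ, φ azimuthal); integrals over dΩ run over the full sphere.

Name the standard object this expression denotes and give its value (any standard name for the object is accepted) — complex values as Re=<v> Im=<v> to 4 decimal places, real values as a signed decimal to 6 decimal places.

This is a Gaunt coefficient — the integral of a triple product of spherical harmonics over the sphere.
Rules hold: Σm=0, L=10 even, 3≤5≤5.
N = 9·3·11 = 297
Δ = 0!·8!·2!/11! = 1/495
Racah Σ t=0..0: t=0:+1/576 = 1/576
⇒ 3j(4 1 5; 0 0 0)² = 5/99, sgn -1
Racah Σ t=0..0: t=0:+1/10080 = 1/10080
⇒ 3j(4 1 5; -3 1 2)² = 1/165, sgn -1
4πI² = N·(3j₀)²·(3jₘ)² = 1/11
I = +1·√(0.0909091/4π) = 0.08505478

Gaunt coefficient, +0.085055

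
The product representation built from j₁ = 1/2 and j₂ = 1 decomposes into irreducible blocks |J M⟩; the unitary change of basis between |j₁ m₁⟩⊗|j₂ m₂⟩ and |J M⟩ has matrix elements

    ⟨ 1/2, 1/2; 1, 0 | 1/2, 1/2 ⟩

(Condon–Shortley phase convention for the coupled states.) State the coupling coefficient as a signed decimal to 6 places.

+0.577350  (= +√(1/3))

triangle: 1!*0!*1!/3! = 1/6
(j±m)!: 1!*0!*1!*1!*1!*0! = 1
prefactor² = (2J+1)*Δ*N² = 1/3
  k=0: +1/(0!*1!*0!*1!*0!*0!) = 1
Σ = 1  ⇒  CG² = 1/3*1² = 1/3
CG = +√(1/3) = +0.577350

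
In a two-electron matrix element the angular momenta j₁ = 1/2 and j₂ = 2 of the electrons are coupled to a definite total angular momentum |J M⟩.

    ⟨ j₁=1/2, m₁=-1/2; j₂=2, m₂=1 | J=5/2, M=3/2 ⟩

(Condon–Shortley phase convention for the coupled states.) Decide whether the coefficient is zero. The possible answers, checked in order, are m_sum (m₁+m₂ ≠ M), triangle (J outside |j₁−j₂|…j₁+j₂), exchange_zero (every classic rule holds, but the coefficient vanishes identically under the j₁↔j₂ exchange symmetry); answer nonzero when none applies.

m-sum: m₁+m₂ = -1/2+1 = 1/2, M = 3/2  ✗ ⇒ coefficient is 0

m_sum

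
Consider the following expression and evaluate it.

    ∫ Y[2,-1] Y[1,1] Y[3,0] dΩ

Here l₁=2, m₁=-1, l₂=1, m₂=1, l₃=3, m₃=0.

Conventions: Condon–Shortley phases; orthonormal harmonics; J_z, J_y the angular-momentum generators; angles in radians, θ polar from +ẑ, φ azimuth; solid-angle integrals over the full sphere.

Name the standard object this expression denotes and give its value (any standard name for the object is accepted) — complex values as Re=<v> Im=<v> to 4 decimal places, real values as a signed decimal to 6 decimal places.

Gaunt coefficient, +0.143048

This is a Gaunt coefficient — the integral of a triple product of spherical harmonics over the sphere.
Checks pass: Σm=0; 6 even; l₃=3∈[1,3].
(2·2+1)(2·1+1)(2·3+1) = 105
Δ: 0! 4! 2! / 7! → 1/105
sum: t=0:+1/4 = 1/4
3j²(2 1 3; 0 0 0) = Δ·Π!·Σ² = 3/35  (sign -1)
sum: t=0:+1/12 = 1/12
3j²(2 1 3; -1 1 0) = Δ·Π!·Σ² = 1/35  (sign -1)
combine: 4πI² = 105·3/35·1/35 = 9/35
take √, sign +1: I = 0.14304817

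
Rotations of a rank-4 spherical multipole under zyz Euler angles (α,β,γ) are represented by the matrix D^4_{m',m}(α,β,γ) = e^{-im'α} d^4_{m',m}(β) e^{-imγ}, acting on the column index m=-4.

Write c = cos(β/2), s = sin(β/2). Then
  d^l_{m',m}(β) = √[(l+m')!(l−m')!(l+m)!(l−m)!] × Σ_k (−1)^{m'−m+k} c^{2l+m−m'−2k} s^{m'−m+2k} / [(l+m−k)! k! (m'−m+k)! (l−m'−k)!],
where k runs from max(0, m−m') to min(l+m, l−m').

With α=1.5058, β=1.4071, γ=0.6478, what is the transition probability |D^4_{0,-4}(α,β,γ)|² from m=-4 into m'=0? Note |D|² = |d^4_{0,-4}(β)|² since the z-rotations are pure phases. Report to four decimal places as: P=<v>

P=0.2455

First d^4_{0,-4}(β=1.4071), then the phase factors e^{-i(0)α} and e^{-i(-4)γ}:
Half-angle: c=0.762550, s=0.646929. N=√(24·24·1·40320)=4819.161753
Admissible k: 0..0 (factorial args all ≥0)
  k=0: (−1)^4·4819.1618/(576)·0.7626^4·0.6469^4 = +0.495506
d^4_{0,-4}(1.4071) = +0.495506
|D^4_{0,-4}|² = |d^4_{0,-4}(β)|² = (+0.495506)² = 0.245527 (the z-rotation phases have unit modulus)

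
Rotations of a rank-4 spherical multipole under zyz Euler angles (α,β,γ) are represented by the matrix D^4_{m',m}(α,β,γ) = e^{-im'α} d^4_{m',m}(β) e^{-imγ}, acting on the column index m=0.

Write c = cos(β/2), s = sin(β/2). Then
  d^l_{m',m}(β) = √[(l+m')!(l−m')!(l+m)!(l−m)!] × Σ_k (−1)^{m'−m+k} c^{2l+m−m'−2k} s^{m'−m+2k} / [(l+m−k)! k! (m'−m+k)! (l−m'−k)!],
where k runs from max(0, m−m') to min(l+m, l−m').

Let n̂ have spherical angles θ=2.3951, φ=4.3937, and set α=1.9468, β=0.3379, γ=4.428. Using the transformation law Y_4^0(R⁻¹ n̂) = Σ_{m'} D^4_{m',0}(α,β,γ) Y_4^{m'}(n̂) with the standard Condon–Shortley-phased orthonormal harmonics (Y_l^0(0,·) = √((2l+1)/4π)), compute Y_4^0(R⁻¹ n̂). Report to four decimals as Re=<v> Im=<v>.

Re=0.0177 Im=0.0000

Need the full column D^4_{m',0} for m'=−4..4 at α=1.9468, β=0.3379, γ=4.4280.
cos(β/2)=0.985762, sin(β/2)=0.168147
d^4_{-4,0}: single k=4 term ⇒ +0.006315;  D = +0.000421+0.006301i
d^4_{-3,0}: k∈[3..4] ⇒ +0.052359 -0.001523 = +0.050836;  D = +0.045933-0.021781i
d^4_{-2,0}: k∈[2..4] ⇒ +0.246112 -0.019096 +0.000208 = +0.227225;  D = -0.165947-0.155219i
d^4_{-1,0}: k∈[1..4] ⇒ +0.680157 -0.118740 +0.003455 -0.000017 = +0.564855;  D = -0.207418+0.525394i
d^4_{0,0}: k∈[0..4] ⇒ +0.891612 -0.415081 +0.027174 -0.000351 +0.000001 = +0.503355;  D = +0.503355+0.000000i
d^4_{1,0}: k∈[0..3] ⇒ -0.680157 +0.118740 -0.003455 +0.000017 = -0.564855;  D = +0.207418+0.525394i
d^4_{2,0}: k∈[0..2] ⇒ +0.246112 -0.019096 +0.000208 = +0.227225;  D = -0.165947+0.155219i
d^4_{3,0}: k∈[0..1] ⇒ -0.052359 +0.001523 = -0.050836;  D = -0.045933-0.021781i
d^4_{4,0}: single k=0 term ⇒ +0.006315;  D = +0.000421-0.006301i
Y_4^{m'}(θ=2.3951,φ=4.3937) and Σ D·Y over m':
  (+0.0004+0.0063i)·(+0.0275+0.0900i)  (+0.0459-0.0218i)·(-0.2350+0.1659i)  (-0.1659-0.1552i)·(-0.3437-0.2545i)  (-0.2074+0.5254i)·(+0.0570-0.1729i)  (+0.5034+0.0000i)·(-0.3177+0.0000i)  (+0.2074+0.5254i)·(-0.0570-0.1729i)  (-0.1659+0.1552i)·(-0.3437+0.2545i)  (-0.0459-0.0218i)·(+0.2350+0.1659i)  (+0.0004-0.0063i)·(+0.0275-0.0900i)
Y_4^0(R⁻¹ n̂) = +0.017715+0.000000i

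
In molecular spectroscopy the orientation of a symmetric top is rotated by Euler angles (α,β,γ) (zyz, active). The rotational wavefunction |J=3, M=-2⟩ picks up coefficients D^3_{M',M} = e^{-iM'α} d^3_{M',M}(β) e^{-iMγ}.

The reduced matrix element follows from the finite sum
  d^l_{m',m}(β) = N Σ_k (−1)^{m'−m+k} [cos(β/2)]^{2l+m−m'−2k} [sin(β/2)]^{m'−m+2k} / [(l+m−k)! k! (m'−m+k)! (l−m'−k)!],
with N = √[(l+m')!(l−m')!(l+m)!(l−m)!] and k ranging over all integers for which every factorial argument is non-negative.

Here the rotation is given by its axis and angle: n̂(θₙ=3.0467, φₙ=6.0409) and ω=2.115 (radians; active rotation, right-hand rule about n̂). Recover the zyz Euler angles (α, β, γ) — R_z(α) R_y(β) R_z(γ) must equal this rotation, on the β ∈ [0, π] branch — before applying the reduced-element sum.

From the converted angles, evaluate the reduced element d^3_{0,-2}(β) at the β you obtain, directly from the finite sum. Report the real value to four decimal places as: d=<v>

d=0.0366

Axis–angle → zyz. n̂ = (sinθₙcosφₙ, sinθₙsinφₙ, cosθₙ) = (+0.091983, -0.022733, -0.995501), ω = 2.1150.
R = I cosω + sinω [n̂]ₓ + (1−cosω) n̂n̂ᵀ gives
  R = [-0.504896, +0.848517, -0.158426; -0.854864, -0.516953, -0.044348; -0.119529, +0.113042, +0.986374]
β = atan2(√(R₁₃²+R₂₃²), R₃₃) = 0.165268; α = atan2(R₂₃, R₁₃) mod 2π = 3.414535; γ = atan2(R₃₂, −R₃₁) mod 2π = 0.757513
d^3_{0,-2}(β=0.1653) via the finite sum:
Half-angle: c=0.996588, s=0.082540. N=√(6·6·1·120)=65.726707
k: max(0,(-2)−(0))=0 … min(3+(-2),3−(0))=1
  k=0: (−1)^2·65.7267/(12)·0.9966^4·0.0825^2 = +0.036809
  k=1: (−1)^3·65.7267/(12)·0.9966^2·0.0825^4 = -0.000252
d^3_{0,-2}(0.1653) = +0.036809 -0.000252 = +0.036556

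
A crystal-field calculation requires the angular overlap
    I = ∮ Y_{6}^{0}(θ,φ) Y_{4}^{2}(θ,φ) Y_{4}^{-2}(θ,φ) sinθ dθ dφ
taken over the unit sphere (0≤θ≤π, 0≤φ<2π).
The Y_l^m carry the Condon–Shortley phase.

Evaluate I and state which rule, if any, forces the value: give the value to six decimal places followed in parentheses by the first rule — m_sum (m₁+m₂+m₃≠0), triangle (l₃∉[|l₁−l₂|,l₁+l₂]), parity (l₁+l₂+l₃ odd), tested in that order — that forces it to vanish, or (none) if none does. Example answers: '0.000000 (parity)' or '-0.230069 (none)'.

-0.156478 (none)

Checks pass: Σm=0; 14 even; l₃=4∈[2,10].
(2·6+1)(2·4+1)(2·4+1) = 1053
Δ: 6! 6! 2! / 15! → 1/1261260
sum: t=2:+1/4608 t=3:−1/1296 t=4:+1/4608 = -7/20736
3j²(6 4 4; 0 0 0) = Δ·Π!·Σ² = 20/1287  (sign -1)
sum: t=4:+1/4608 t=5:−1/14400 t=6:+1/1036800 = 77/518400
3j²(6 4 4; 0 2 -2) = Δ·Π!·Σ² = 11/585  (sign +1)
combine: 4πI² = 1053·20/1287·11/585 = 4/13
take √, sign -1: I = -0.15647804
No selection rule forces the value: the integral is nonzero (none).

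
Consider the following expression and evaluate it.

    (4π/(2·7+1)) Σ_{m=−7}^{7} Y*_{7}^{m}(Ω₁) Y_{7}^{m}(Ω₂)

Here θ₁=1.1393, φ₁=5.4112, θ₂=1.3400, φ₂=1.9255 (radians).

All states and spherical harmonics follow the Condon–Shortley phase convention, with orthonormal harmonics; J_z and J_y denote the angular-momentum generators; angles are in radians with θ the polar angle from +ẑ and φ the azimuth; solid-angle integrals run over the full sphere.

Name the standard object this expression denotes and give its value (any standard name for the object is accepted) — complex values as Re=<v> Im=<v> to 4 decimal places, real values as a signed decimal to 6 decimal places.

This sum is the spherical-harmonic addition theorem: it equals the Legendre polynomial P_l(cos γ) of the angle γ between the two directions.
Expand P_7 via completeness: Σ_{m} conj(Y_{7,m}) at Ω₁ times Y_{7,m} at Ω₂ —
  [-7]  conj(Y_{7,-7})(Ω₁) = (0.251032, 0.045496) ; Y_{7,-7}(Ω₂) = (0.253574, -0.327627) ; Δ = (0.078561, -0.070708)
  [-6]  conj(Y_{7,-6})(Ω₁) = (0.218206, 0.381527) ; Y_{7,-6}(Ω₂) = (0.192694, 0.309117) ; Δ = (-0.075889, 0.140969)
  [-5]  conj(Y_{7,-5})(Ω₁) = (-0.099782, 0.271277) ; Y_{7,-5}(Ω₂) = (0.100470, -0.020651) ; Δ = (-0.004423, 0.029316)
  [-4]  conj(Y_{7,-4})(Ω₁) = (0.142700, -0.051500) ; Y_{7,-4}(Ω₂) = (-0.052948, 0.345699) ; Δ = (0.010248, 0.052058)
  [-3]  conj(Y_{7,-3})(Ω₁) = (0.299029, 0.173458) ; Y_{7,-3}(Ω₂) = (-0.005540, -0.003075) ; Δ = (-0.001123, -0.001880)
  [-2]  conj(Y_{7,-2})(Ω₁) = (-0.001250, -0.007146) ; Y_{7,-2}(Ω₂) = (-0.247969, 0.212881) ; Δ = (0.001831, 0.001506)
  [-1]  conj(Y_{7,-1})(Ω₁) = (0.215164, -0.256069) ; Y_{7,-1}(Ω₂) = (-0.016636, -0.044917) ; Δ = (-0.015081, -0.005405)
  [+0]  conj(Y_{7,0})(Ω₁) = (0.034034, -0.000000) ; Y_{7,0}(Ω₂) = (-0.317916, 0.000000) ; Δ = (-0.010820, 0.000000)
  [+1]  conj(Y_{7,1})(Ω₁) = (-0.215164, -0.256069) ; Y_{7,1}(Ω₂) = (0.016636, -0.044917) ; Δ = (-0.015081, 0.005405)
  [+2]  conj(Y_{7,2})(Ω₁) = (-0.001250, 0.007146) ; Y_{7,2}(Ω₂) = (-0.247969, -0.212881) ; Δ = (0.001831, -0.001506)
  [+3]  conj(Y_{7,3})(Ω₁) = (-0.299029, 0.173458) ; Y_{7,3}(Ω₂) = (0.005540, -0.003075) ; Δ = (-0.001123, 0.001880)
  [+4]  conj(Y_{7,4})(Ω₁) = (0.142700, 0.051500) ; Y_{7,4}(Ω₂) = (-0.052948, -0.345699) ; Δ = (0.010248, -0.052058)
  [+5]  conj(Y_{7,5})(Ω₁) = (0.099782, 0.271277) ; Y_{7,5}(Ω₂) = (-0.100470, -0.020651) ; Δ = (-0.004423, -0.029316)
  [+6]  conj(Y_{7,6})(Ω₁) = (0.218206, -0.381527) ; Y_{7,6}(Ω₂) = (0.192694, -0.309117) ; Δ = (-0.075889, -0.140969)
  [+7]  conj(Y_{7,7})(Ω₁) = (-0.251032, 0.045496) ; Y_{7,7}(Ω₂) = (-0.253574, -0.327627) ; Δ = (0.078561, 0.070708)
Total Σ_m = (-0.022574, 0.000000). Multiply by 0.837758: (-0.018912, 0.000000). P_7(cos γ) = -0.018912

Legendre polynomial (addition theorem), -0.018912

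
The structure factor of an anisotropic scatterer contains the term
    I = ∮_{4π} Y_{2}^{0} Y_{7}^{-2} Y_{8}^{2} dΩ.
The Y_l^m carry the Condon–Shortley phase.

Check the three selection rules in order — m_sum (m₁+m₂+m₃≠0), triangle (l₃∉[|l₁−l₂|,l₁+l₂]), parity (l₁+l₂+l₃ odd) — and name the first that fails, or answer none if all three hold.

m₁+m₂+m₃ = 0 − 2 + 2 = 0  ✓
triangle: |2−7|=5 ≤ l₃=8 ≤ 2+7=9  ✓
parity: l₁+l₂+l₃ = 17 is odd  ✗

parity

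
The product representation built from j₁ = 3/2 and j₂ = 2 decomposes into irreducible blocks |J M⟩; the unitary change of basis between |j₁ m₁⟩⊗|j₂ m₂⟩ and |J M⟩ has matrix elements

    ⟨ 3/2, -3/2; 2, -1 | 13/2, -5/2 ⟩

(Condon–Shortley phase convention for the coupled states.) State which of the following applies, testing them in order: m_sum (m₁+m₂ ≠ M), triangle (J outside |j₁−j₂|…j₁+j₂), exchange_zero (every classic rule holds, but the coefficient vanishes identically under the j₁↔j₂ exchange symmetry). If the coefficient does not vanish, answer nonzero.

triangle

m-sum: m₁+m₂ = -3/2+(-1) = -5/2, M = -5/2  ✓
triangle: need |j₁−j₂| ≤ J ≤ j₁+j₂, i.e. J ∈ [1/2, 7/2]; J = 13/2 is outside ✗ ⇒ coefficient is 0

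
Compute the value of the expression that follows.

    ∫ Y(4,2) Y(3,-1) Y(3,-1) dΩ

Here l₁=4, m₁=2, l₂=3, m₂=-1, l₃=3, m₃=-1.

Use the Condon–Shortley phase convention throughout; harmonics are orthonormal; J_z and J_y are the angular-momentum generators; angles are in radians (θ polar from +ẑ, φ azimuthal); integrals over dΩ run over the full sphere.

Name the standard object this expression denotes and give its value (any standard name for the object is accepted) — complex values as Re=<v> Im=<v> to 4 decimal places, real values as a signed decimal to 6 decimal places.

Gaunt coefficient, +0.162193

This is a Gaunt coefficient — the integral of a triple product of spherical harmonics over the sphere.
Rules hold: Σm=0, L=10 even, 1≤3≤7.
N = 9·7·7 = 441
Δ = 4!·4!·2!/11! = 1/34650
Racah Σ t=1..3: t=1:−1/72 t=2:+1/16 t=3:−1/72 = 5/144
⇒ 3j(4 3 3; 0 0 0)² = 2/77, sgn -1
Racah Σ t=0..2: t=0:+1/192 t=1:−1/36 t=2:+1/192 = -5/288
⇒ 3j(4 3 3; 2 -1 -1)² = 20/693, sgn -1
4πI² = N·(3j₀)²·(3jₘ)² = 40/121
I = +1·√(0.330579/4π) = 0.16219310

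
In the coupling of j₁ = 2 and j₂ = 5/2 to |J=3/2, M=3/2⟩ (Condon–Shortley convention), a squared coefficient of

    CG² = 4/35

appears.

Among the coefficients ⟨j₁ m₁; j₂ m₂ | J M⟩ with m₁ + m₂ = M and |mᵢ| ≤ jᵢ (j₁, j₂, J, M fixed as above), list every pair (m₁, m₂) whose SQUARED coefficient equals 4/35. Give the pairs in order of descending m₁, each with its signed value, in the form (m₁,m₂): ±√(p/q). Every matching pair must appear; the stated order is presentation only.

(2,-1/2): +√(4/35)

Admissible pairs with m₁+m₂ = M = 3/2: (-1,5/2), (0,3/2), (1,1/2), (2,-1/2)
  (m₁,m₂)=(2,-1/2): CG² = 4/35, CG = +√(4/35)   ← matches the target
  (m₁,m₂)=(1,1/2): CG² = 9/35, CG = −√(9/35)
  (m₁,m₂)=(0,3/2): CG² = 12/35, CG = +√(12/35)
  (m₁,m₂)=(-1,5/2): CG² = 2/7, CG = −√(2/7)
Pairs with CG² = 4/35: (2,-1/2): +√(4/35)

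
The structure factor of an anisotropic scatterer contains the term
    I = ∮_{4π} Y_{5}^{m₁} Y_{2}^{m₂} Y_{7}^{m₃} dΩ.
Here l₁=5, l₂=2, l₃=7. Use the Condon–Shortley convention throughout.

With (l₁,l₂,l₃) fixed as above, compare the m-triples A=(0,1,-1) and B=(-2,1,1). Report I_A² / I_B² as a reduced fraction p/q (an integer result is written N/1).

21/10

l's match ⇒ only the (l;m) 3-j factors differ between A and B.
A: triangle coeff Δ(5,2,7) = 1/15015; Σ_t [0,0]: t=0:+1/86400 = 1/86400; (3j)²=16/715 [(5 2 7; 0 1 -1)], sign=+1
B: triangle coeff Δ(5,2,7) = 1/15015; Σ_t [0,0]: t=0:+1/181440 = 1/181440; (3j)²=32/3003 [(5 2 7; -2 1 1)], sign=+1
I_A²/I_B² = (16/715)/(32/3003) = 21/10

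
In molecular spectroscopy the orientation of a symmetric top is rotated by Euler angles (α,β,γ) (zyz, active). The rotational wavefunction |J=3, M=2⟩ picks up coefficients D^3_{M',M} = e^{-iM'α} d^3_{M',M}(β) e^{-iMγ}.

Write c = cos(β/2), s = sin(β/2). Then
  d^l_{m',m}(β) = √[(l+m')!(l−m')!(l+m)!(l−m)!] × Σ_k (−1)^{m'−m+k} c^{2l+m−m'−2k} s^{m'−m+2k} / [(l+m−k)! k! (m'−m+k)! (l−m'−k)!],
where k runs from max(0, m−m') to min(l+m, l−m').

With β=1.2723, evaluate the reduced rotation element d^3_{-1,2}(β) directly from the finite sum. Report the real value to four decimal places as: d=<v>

d=0.5020

d^3_{-1,2}(β=1.2723) via the finite sum:
With c≡cos(β/2)=0.804389 and s≡sin(β/2)=0.594103, N=[2·24·120·1]^{1/2}=75.894664
The bounds max(0,m−m')=3 and min(l+m,l−m')=4 give 2 terms
  k=3: (−1)^0·75.8947/(12)·0.8044^3·0.5941^3 = +0.690261
  k=4: (−1)^1·75.8947/(24)·0.8044^1·0.5941^5 = -0.188267
d^3_{-1,2}(1.2723) = +0.690261 -0.188267 = +0.501994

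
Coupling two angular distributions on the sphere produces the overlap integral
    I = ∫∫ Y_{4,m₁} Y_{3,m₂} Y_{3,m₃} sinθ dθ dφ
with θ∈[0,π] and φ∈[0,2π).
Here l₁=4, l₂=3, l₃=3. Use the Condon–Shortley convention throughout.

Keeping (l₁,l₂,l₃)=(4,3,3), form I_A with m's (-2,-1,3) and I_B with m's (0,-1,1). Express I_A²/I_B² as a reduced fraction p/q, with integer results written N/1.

l's match ⇒ only the (l;m) 3-j factors differ between A and B.
A: triangle coeff Δ(4,3,3) = 1/34650; Σ_t [2,2]: t=2:+1/192 = 1/192; (3j)²=3/77 [(4 3 3; -2 -1 3)], sign=+1
B: triangle coeff Δ(4,3,3) = 1/34650; Σ_t [0,2]: t=0:+1/1152 t=1:−1/36 t=2:+1/32 = 5/1152; (3j)²=1/1386 [(4 3 3; 0 -1 1)], sign=+1
I_A²/I_B² = (3/77)/(1/1386) = 54/1

54/1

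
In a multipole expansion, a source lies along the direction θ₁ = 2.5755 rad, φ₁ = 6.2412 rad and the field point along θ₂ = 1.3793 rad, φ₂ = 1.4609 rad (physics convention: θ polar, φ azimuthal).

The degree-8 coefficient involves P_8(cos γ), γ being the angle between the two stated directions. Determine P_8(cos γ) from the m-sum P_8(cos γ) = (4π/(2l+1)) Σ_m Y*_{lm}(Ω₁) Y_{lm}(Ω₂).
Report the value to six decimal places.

Summing Y*_{l m}(θ₁,φ₁)·Y_{l m}(θ₂,φ₂) over m ∈ [−8, 8]; prefactor 4π/(2·8+1) = 0.739198:
  term(m=-8) = 0.00134 + 0.00081j   from Y*(Ω₁)=0.00333 - 0.00116j, Y(Ω₂)=0.28363 + 0.34252j
  term(m=-7) = 0.00351 - 0.00681j   from Y*(Ω₁)=-0.02126 + 0.00644j, Y(Ω₂)=-0.23989 + 0.24776j
  term(m=-6) = 0.01226 + 0.00529j   from Y*(Ω₁)=0.08404 - 0.02163j, Y(Ω₂)=0.12162 + 0.09427j
  term(m=-5) = 0.02703 - 0.07652j   from Y*(Ω₁)=-0.22894 + 0.04878j, Y(Ω₂)=-0.18106 + 0.29566j
  term(m=-4) = 0.01879 + 0.00523j   from Y*(Ω₁)=0.42674 - 0.07235j, Y(Ω₂)=0.04079 + 0.01918j
  term(m=-3) = 0.03259 - 0.15776j   from Y*(Ω₁)=-0.48169 + 0.06099j, Y(Ω₂)=-0.10742 + 0.31392j
  term(m=-2) = -0.00068 - 0.00009j   from Y*(Ω₁)=0.15108 - 0.01272j, Y(Ω₂)=-0.00442 - 0.00099j
  term(m=-1) = -0.00780 + 0.11473j   from Y*(Ω₁)=0.35708 - 0.01500j, Y(Ω₂)=-0.03529 + 0.31981j
  term(m=+0) = 0.00541 + 0.00000j   from Y*(Ω₁)=-0.28205 + 0.00000j, Y(Ω₂)=-0.01917 + 0.00000j
  term(m=+1) = -0.00780 - 0.11473j   from Y*(Ω₁)=-0.35708 - 0.01500j, Y(Ω₂)=0.03529 + 0.31981j
  term(m=+2) = -0.00068 + 0.00009j   from Y*(Ω₁)=0.15108 + 0.01272j, Y(Ω₂)=-0.00442 + 0.00099j
  term(m=+3) = 0.03259 + 0.15776j   from Y*(Ω₁)=0.48169 + 0.06099j, Y(Ω₂)=0.10742 + 0.31392j
  term(m=+4) = 0.01879 - 0.00523j   from Y*(Ω₁)=0.42674 + 0.07235j, Y(Ω₂)=0.04079 - 0.01918j
  term(m=+5) = 0.02703 + 0.07652j   from Y*(Ω₁)=0.22894 + 0.04878j, Y(Ω₂)=0.18106 + 0.29566j
  term(m=+6) = 0.01226 - 0.00529j   from Y*(Ω₁)=0.08404 + 0.02163j, Y(Ω₂)=0.12162 - 0.09427j
  term(m=+7) = 0.00351 + 0.00681j   from Y*(Ω₁)=0.02126 + 0.00644j, Y(Ω₂)=0.23989 + 0.24776j
  term(m=+8) = 0.00134 - 0.00081j   from Y*(Ω₁)=0.00333 + 0.00116j, Y(Ω₂)=0.28363 - 0.34252j
Total Σ_m = 0.17949 + 0.00000j. Multiply by 0.739198: 0.13268 + 0.00000j. P_8(cos γ) = 0.132682

0.132682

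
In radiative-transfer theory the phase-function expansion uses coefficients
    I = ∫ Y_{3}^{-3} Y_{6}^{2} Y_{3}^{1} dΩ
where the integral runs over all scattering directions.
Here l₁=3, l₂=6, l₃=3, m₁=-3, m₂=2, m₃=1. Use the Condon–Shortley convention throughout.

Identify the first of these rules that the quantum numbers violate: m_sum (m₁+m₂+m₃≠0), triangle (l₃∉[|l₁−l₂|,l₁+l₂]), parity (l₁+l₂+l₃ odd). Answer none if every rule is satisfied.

Σmᵢ = 0  ✓
l₃∈[|l₁−l₂|,l₁+l₂]=[3,9], have l₃=3  ✓
Σlᵢ = 12 ⇒ even  ✓

none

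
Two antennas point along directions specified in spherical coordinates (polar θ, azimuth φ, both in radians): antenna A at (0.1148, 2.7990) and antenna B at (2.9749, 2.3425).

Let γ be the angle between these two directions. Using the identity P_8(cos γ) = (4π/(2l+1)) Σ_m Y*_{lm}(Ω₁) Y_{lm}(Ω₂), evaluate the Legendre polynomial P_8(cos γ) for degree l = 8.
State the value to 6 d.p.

0.037662

Summing Y*_{l m}(θ₁,φ₁)·Y_{l m}(θ₂,φ₂) over m ∈ [−8, 8]; prefactor 4π/(2·8+1) = 0.739198:
  m=-8: (-0.00000 - 0.00000j) × (0.00000 + 0.00000j) = -0.00000 - 0.00000j  (running Σ = -0.00000 - 0.00000j)
  m=-7: (0.00000 + 0.00000j) × (0.00001 - 0.00000j) = 0.00000 + 0.00000j  (running Σ = 0.00000 + 0.00000j)
  m=-6: (-0.00001 - 0.00001j) × (0.00001 - 0.00011j) = -0.00000 + 0.00000j  (running Σ = -0.00000 + 0.00000j)
  m=-5: (0.00003 + 0.00019j) × (-0.00077 - 0.00088j) = 0.00000 - 0.00000j  (running Σ = 0.00000 - 0.00000j)
  m=-4: (0.00045 - 0.00221j) × (-0.00952 - 0.00052j) = -0.00001 + 0.00002j  (running Σ = -0.00001 + 0.00002j)
  m=-3: (-0.01033 + 0.01711j) × (-0.04225 + 0.03891j) = -0.00023 - 0.00112j  (running Σ = -0.00023 - 0.00110j)
  m=-2: (0.09746 - 0.07965j) × (-0.00666 + 0.24293j) = 0.01870 + 0.02421j  (running Σ = 0.01847 + 0.02310j)
  m=-1: (-0.47326 + 0.16879j) × (0.44267 + 0.45496j) = -0.28629 - 0.14060j  (running Σ = -0.26783 - 0.11750j)
  m=0: (0.90299 + 0.00000j) × (0.64962 + 0.00000j) = 0.58660 + 0.00000j  (running Σ = 0.31878 - 0.11750j)
  m=1: (0.47326 + 0.16879j) × (-0.44267 + 0.45496j) = -0.28629 + 0.14060j  (running Σ = 0.03248 + 0.02310j)
  m=2: (0.09746 + 0.07965j) × (-0.00666 - 0.24293j) = 0.01870 - 0.02421j  (running Σ = 0.05118 - 0.00110j)
  m=3: (0.01033 + 0.01711j) × (0.04225 + 0.03891j) = -0.00023 + 0.00112j  (running Σ = 0.05095 + 0.00002j)
  m=4: (0.00045 + 0.00221j) × (-0.00952 + 0.00052j) = -0.00001 - 0.00002j  (running Σ = 0.05095 - 0.00000j)
  m=5: (-0.00003 + 0.00019j) × (0.00077 - 0.00088j) = 0.00000 + 0.00000j  (running Σ = 0.05095 + 0.00000j)
  m=6: (-0.00001 + 0.00001j) × (0.00001 + 0.00011j) = -0.00000 - 0.00000j  (running Σ = 0.05095 + 0.00000j)
  m=7: (-0.00000 + 0.00000j) × (-0.00001 - 0.00000j) = 0.00000 - 0.00000j  (running Σ = 0.05095 - 0.00000j)
  m=8: (-0.00000 + 0.00000j) × (0.00000 - 0.00000j) = -0.00000 + 0.00000j  (running Σ = 0.05095 - 0.00000j)
Total Σ_m = 0.05095 - 0.00000j. Multiply by 0.739198: 0.03766 - 0.00000j. P_8(cos γ) = 0.037662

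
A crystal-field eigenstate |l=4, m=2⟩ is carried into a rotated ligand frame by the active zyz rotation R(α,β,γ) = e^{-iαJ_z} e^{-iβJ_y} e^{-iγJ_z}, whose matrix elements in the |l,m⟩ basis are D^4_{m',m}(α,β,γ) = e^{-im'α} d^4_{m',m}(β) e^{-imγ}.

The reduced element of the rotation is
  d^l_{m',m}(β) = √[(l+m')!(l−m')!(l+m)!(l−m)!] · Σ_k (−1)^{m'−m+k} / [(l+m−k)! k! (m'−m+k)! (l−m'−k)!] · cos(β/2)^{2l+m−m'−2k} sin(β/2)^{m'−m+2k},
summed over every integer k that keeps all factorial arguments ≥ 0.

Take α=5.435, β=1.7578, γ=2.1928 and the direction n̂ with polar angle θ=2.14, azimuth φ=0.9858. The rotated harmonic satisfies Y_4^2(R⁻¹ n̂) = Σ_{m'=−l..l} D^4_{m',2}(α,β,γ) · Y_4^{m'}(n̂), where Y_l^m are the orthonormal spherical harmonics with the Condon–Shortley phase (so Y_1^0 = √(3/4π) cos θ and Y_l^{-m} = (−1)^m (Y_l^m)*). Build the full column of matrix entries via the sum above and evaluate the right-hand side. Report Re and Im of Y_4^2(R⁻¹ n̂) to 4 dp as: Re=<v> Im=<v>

Re=0.2339 Im=0.1870

Need the full column D^4_{m',2} for m'=−4..4 at α=5.4350, β=1.7578, γ=2.1928.
cos(β/2)=0.637999, sin(β/2)=0.770038
d^4_{-4,2}: single k=6 term ⇒ +0.449045;  D = +0.033934-0.447761i
d^4_{-3,2}: k∈[5..6] ⇒ +0.789231 -0.383237 = +0.405994;  D = +0.323948-0.244722i
d^4_{-2,2}: k∈[4..6] ⇒ +0.873811 -1.018338 +0.123622 = -0.020905;  D = -0.020483-0.004178i
d^4_{-1,2}: k∈[3..5] ⇒ +0.682573 -1.491506 +0.434550 = -0.374383;  D = -0.186477-0.324637i
d^4_{0,2}: k∈[2..4] ⇒ +0.379370 -1.473725 +0.805067 = -0.289288;  D = +0.092862-0.273978i
d^4_{1,2}: k∈[1..3] ⇒ +0.140568 -1.023860 +0.994337 = +0.111045;  D = -0.102459+0.042815i
d^4_{2,2}: k∈[0..2] ⇒ +0.027451 -0.479870 +0.873811 = +0.421393;  D = -0.379008-0.184188i
d^4_{3,2}: k∈[0..1] ⇒ -0.123969 +0.541776 = +0.417806;  D = -0.111542-0.402642i
d^4_{4,2}: single k=0 term ⇒ +0.211603;  D = +0.115598-0.177236i
Y_4^{m'}(θ=2.14,φ=0.9858) and Σ D·Y over m':
  (+0.0339-0.4478i)·(-0.1550+0.1601i)  (+0.3239-0.2447i)·(+0.3964+0.0738i)  (-0.0205-0.0042i)·(-0.0957-0.2258i)  (-0.1865-0.3246i)·(+0.1146-0.1731i)  (+0.0929-0.2740i)·(-0.2921+0.0000i)  (-0.1025+0.0428i)·(-0.1146-0.1731i)  (-0.3790-0.1842i)·(-0.0957+0.2258i)  (-0.1115-0.4026i)·(-0.3964+0.0738i)  (+0.1156-0.1772i)·(-0.1550-0.1601i)
Y_4^2(R⁻¹ n̂) = +0.233887+0.187024i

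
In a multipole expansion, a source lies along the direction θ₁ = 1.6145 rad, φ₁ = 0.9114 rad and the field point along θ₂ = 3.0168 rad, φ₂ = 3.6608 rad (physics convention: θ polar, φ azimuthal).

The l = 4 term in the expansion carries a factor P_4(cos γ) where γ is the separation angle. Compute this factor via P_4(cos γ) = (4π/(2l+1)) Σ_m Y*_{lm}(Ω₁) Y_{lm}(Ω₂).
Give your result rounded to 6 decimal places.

0.355912

Term-by-term m-sum for l=4 (normalisation 4π/9 = 1.396263):
  m=-4: (-0.386028-0.212901i) × (-0.000051-0.000093i) = +0.000000+0.000047i  (running Σ = +0.000000+0.000047i)
  m=-3: (+0.050066-0.021605i) × (+0.000032-0.002395i) = -0.000050-0.000121i  (running Σ = -0.000050-0.000074i)
  m=-2: (+0.082140-0.319019i) × (+0.015498-0.026308i) = -0.007120-0.007105i  (running Σ = -0.007170-0.007179i)
  m=-1: (+0.037783+0.048743i) × (+0.197406-0.112820i) = +0.012958+0.005360i  (running Σ = +0.005788-0.001819i)
  m=0: (+0.311312-0.000000i) × (+0.781618+0.000000i) = +0.243327+0.000000i  (running Σ = +0.249115-0.001819i)
  m=1: (-0.037783+0.048743i) × (-0.197406-0.112820i) = +0.012958-0.005360i  (running Σ = +0.262073-0.007179i)
  m=2: (+0.082140+0.319019i) × (+0.015498+0.026308i) = -0.007120+0.007105i  (running Σ = +0.254953-0.000074i)
  m=3: (-0.050066-0.021605i) × (-0.000032-0.002395i) = -0.000050+0.000121i  (running Σ = +0.254903+0.000047i)
  m=4: (-0.386028+0.212901i) × (-0.000051+0.000093i) = +0.000000-0.000047i  (running Σ = +0.254903+0.000000i)
Σ over m = +0.254903+0.000000i; ×(4π/9) → +0.355912+0.000000i. Real part: 0.355912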